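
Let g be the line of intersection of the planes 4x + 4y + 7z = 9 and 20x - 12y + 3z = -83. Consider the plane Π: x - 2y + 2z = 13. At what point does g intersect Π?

(-7, -3, 7)

Direction of g: (4, 4, 7) × (20, -12, 3) = (96, 128, -128).
A point on g: solving the two plane equations with x = 2 gives (2, 9, -5).
Substitute r = (2, 9, -5) + t(96, 128, -128) into the plane: -26 + (-416)t = 13, so t = -3/32.
Intersection: (2, 9, -5) + (-3/32)·(96, 128, -128) = (-7, -3, 7).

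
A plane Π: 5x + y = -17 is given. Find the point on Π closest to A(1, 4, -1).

Foot = A − λn with λ = (n·A − d)/|n|² = (9 − (-17))/26 = 1.
Foot = (1, 4, -1) − 1·(5, 1, 0) = (-4, 3, -1).

(-4, 3, -1)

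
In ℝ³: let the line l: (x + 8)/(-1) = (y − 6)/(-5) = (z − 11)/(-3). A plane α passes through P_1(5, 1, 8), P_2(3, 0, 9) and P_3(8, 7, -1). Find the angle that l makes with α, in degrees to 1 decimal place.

l has direction (-1, -5, -3) through (-8, 6, 11).
P_1P_2 = (-2, -1, 1), P_1P_3 = (3, 6, -9); a normal to α is P_1P_2 × P_1P_3 = (3, -15, -9).
Using P_1: α has equation 3x - 15y - 9z = -72.
sin θ = |n·v| / (|n||v|) = |99| / (√315 · √35) = 0.94286.
θ ≈ 70.5°.

70.5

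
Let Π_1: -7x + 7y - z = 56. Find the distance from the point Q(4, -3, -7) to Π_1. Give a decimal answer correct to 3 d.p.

9.849

n·Q − d = (-7)·(4) + (7)·(-3) + (-1)·(-7) − 56 = -98; |n| = √99.
Distance = |-98| / √99 = 98/√99 ≈ 9.849.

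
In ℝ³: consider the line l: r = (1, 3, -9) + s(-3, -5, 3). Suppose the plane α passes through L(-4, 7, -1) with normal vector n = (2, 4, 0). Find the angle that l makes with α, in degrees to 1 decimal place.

62.4

α: n·r = n·L gives 2x + 4y = 20.
sin θ = |n·v| / (|n||v|) = |-26| / (√20 · √43) = 0.88659.
θ ≈ 62.4°.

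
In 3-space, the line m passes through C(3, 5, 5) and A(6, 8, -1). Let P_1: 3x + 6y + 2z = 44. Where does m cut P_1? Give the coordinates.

A direction vector for m is A − C = (3, 3, -6).
Substitute r = (3, 5, 5) + t(3, 3, -6) into the plane: 49 + 15t = 44, so t = -1/3.
Intersection: (3, 5, 5) + (-1/3)·(3, 3, -6) = (2, 4, 7).

(2, 4, 7)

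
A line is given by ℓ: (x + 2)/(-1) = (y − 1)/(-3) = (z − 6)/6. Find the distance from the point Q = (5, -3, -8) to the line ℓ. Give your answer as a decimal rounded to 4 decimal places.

11.1949

ℓ has direction (-1, -3, 6) through (-2, 1, 6).
Taking (-2, 1, 6) on ℓ with direction v = (-1, -3, 6): w = Q − (-2, 1, 6) = (7, -4, -14), and w × v = (-66, -28, -25).
Distance = |w × v| / |v| = √5765 / √46 ≈ 11.1949.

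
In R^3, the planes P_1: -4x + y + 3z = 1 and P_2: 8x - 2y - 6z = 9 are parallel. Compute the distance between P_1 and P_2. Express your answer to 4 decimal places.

Rescale P_2 by 1/(-2): -4x + y + 3z = -9/2. Then distance = |1 − (-9/2)| / √26 ≈ 1.0786.

1.0786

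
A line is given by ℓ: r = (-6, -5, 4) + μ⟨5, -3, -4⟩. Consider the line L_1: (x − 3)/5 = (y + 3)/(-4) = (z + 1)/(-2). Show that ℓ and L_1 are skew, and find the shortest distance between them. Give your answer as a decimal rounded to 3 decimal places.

5.667

L_1 has direction (5, -4, -2) through (3, -3, -1).
Common perpendicular direction n = (5, -3, -4) × (5, -4, -2) = (-10, -10, -5).
With w = (3, -3, -1) − (-6, -5, 4) = (9, 2, -5), w · n = -85.
Since n ≠ 0 the lines are not parallel, and w · n = -85 ≠ 0 so they do not intersect; hence they are skew.
Distance = |w · n| / |n| = |-85| / √225 ≈ 5.667.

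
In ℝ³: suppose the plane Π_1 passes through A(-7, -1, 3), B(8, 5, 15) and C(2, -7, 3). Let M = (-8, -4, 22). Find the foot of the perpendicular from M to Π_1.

(-2, 5, 10)

AB = (15, 6, 12), AC = (9, -6, 0); a normal to Π_1 is AB × AC = (72, 108, -144).
Using A: Π_1 has equation 72x + 108y - 144z = -1044.
Foot = M − λn with λ = (n·M − d)/|n|² = (-4176 − (-1044))/37584 = -1/12.
Foot = (-8, -4, 22) − (-1/12)·(72, 108, -144) = (-2, 5, 10).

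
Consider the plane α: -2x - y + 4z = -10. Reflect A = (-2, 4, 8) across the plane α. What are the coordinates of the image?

(6, 8, -8)

λ = (n·A − d)/|n|² = (32 − (-10))/21 = 2.
Reflection = A − 2λn = (-2, 4, 8) − 4·(-2, -1, 4) = (6, 8, -8).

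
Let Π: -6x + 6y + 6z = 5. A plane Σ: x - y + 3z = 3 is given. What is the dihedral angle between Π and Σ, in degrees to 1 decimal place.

80.0

cos θ = |n₁·n₂| / (|n₁||n₂|) = |6| / (√108 · √11).
θ = arccos(0.17408) ≈ 80.0°.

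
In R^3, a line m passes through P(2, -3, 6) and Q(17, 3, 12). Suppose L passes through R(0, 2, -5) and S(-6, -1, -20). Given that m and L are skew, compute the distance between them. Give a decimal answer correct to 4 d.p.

5.8681

A direction vector for m is Q − P = (15, 6, 6).
A direction vector for L is S − R = (-6, -3, -15).
Common perpendicular direction n = (15, 6, 6) × (-6, -3, -15) = (-72, 189, -9).
With w = (0, 2, -5) − (2, -3, 6) = (-2, 5, -11), w · n = 1188.
Distance = |w · n| / |n| = |1188| / √40986 ≈ 5.8681.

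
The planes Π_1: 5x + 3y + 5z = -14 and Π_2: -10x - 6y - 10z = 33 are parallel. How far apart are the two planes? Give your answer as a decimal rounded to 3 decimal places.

Rescale Π_2 by 1/(-2): 5x + 3y + 5z = -33/2. Then distance = |-14 − (-33/2)| / √59 ≈ 0.325.

0.325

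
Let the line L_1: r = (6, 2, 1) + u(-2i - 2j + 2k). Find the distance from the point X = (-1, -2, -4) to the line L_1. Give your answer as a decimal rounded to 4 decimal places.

8.8318

Taking (6, 2, 1) on L_1 with direction v = (-2, -2, 2): w = X − (6, 2, 1) = (-7, -4, -5), and w × v = (-18, 24, 6).
Distance = |w × v| / |v| = √936 / √12 ≈ 8.8318.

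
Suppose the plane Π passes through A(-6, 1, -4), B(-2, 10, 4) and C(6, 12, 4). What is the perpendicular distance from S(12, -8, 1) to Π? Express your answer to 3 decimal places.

AB = (4, 9, 8), AC = (12, 11, 8); a normal to Π is AB × AC = (-16, 64, -64).
Using A: Π has equation -16x + 64y - 64z = 416.
n·S − d = (-16)·(12) + (64)·(-8) + (-64)·(1) − 416 = -1184; |n| = √8448.
Distance = |-1184| / √8448 = 1184/√8448 ≈ 12.882.

12.882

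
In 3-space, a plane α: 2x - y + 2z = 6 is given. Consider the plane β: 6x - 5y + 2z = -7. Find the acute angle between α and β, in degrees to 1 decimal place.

cos θ = |n₁·n₂| / (|n₁||n₂|) = |21| / (√9 · √65).
θ = arccos(0.86824) ≈ 29.7°.

29.7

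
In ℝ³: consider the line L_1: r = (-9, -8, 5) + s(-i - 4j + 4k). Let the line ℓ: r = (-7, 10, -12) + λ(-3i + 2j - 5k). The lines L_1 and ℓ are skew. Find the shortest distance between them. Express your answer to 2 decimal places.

Common perpendicular direction n = (-1, -4, 4) × (-3, 2, -5) = (12, -17, -14).
With w = (-7, 10, -12) − (-9, -8, 5) = (2, 18, -17), w · n = -44.
Distance = |w · n| / |n| = |-44| / √629 ≈ 1.75.

1.75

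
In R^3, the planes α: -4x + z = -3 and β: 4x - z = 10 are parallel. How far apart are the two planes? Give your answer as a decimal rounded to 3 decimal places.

1.698

Rescale β by 1/(-1): -4x + z = -10. Then distance = |-3 − (-10)| / √17 ≈ 1.698.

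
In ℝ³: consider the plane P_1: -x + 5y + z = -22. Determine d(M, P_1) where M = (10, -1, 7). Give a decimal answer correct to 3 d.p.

2.694

n·M − d = (-1)·(10) + (5)·(-1) + (1)·(7) − (-22) = 14; |n| = √27.
Distance = |14| / √27 = 14/√27 ≈ 2.694.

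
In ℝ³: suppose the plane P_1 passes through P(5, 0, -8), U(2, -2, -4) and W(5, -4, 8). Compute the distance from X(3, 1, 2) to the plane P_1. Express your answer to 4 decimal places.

3.8462

PU = (-3, -2, 4), PW = (0, -4, 16); a normal to P_1 is PU × PW = (-16, 48, 12).
Using P: P_1 has equation -16x + 48y + 12z = -176.
n·X − d = (-16)·(3) + (48)·(1) + (12)·(2) − (-176) = 200; |n| = √2704.
Distance = |200| / √2704 = 200/√2704 ≈ 3.8462.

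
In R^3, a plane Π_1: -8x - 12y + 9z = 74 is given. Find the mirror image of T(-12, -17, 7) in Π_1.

(4, 7, -11)

λ = (n·T − d)/|n|² = (363 − 74)/289 = 1.
Reflection = T − 2λn = (-12, -17, 7) − 2·(-8, -12, 9) = (4, 7, -11).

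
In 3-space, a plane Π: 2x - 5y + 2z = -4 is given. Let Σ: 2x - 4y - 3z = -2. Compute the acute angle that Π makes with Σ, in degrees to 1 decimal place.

54.4

cos θ = |n₁·n₂| / (|n₁||n₂|) = |18| / (√33 · √29).
θ = arccos(0.58186) ≈ 54.4°.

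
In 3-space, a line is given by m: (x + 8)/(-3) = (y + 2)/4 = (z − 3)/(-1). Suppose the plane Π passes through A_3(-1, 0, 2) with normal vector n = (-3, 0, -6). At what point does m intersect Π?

(-5, -6, 4)

m has direction (-3, 4, -1) through (-8, -2, 3).
Π: n·r = n·A_3 gives -3x - 6z = -9.
Substitute r = (-8, -2, 3) + t(-3, 4, -1) into the plane: 6 + 15t = -9, so t = -1.
Intersection: (-8, -2, 3) + (-1)·(-3, 4, -1) = (-5, -6, 4).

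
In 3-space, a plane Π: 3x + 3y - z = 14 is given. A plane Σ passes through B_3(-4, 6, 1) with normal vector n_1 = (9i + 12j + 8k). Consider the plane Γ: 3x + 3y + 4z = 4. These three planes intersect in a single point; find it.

(-4, 8, -2)

Σ: n_1·r = n_1·B_3 gives 9x + 12y + 8z = 44.
Solving the 3×3 linear system 3x + 3y - z = 14, 9x + 12y + 8z = 44, 3x + 3y + 4z = 4 (e.g. by elimination or Cramer's rule, determinant = 45) gives (-4, 8, -2).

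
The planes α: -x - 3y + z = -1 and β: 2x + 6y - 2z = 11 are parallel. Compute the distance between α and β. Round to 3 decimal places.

1.357

Rescale β by 1/(-2): -x - 3y + z = -11/2. Then distance = |-1 − (-11/2)| / √11 ≈ 1.357.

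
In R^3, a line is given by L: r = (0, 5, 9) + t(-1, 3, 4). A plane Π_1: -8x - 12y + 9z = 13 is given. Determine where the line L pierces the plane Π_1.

(1, 2, 5)

Substitute r = (0, 5, 9) + t(-1, 3, 4) into the plane: 21 + 8t = 13, so t = -1.
Intersection: (0, 5, 9) + (-1)·(-1, 3, 4) = (1, 2, 5).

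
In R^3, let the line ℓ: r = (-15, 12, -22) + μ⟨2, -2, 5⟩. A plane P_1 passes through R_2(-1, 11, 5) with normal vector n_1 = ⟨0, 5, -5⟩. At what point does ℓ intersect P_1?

P_1: n_1·r = n_1·R_2 gives 5y - 5z = 30.
Substitute r = (-15, 12, -22) + t(2, -2, 5) into the plane: 170 + (-35)t = 30, so t = 4.
Intersection: (-15, 12, -22) + 4·(2, -2, 5) = (-7, 4, -2).

(-7, 4, -2)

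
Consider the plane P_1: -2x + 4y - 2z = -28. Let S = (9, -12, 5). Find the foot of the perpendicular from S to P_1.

Foot = S − λn with λ = (n·S − d)/|n|² = (-76 − (-28))/24 = -2.
Foot = (9, -12, 5) − (-2)·(-2, 4, -2) = (5, -4, 1).

(5, -4, 1)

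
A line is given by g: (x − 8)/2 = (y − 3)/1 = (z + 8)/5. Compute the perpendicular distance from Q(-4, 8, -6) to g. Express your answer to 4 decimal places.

13.0499

g has direction (2, 1, 5) through (8, 3, -8).
Taking (8, 3, -8) on g with direction v = (2, 1, 5): w = Q − (8, 3, -8) = (-12, 5, 2), and w × v = (23, 64, -22).
Distance = |w × v| / |v| = √5109 / √30 ≈ 13.0499.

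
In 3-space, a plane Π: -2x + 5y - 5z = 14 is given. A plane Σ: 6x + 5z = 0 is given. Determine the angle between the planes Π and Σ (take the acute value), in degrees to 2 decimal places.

49.86

cos θ = |n₁·n₂| / (|n₁||n₂|) = |-37| / (√54 · √61).
θ = arccos(0.64467) ≈ 49.86°.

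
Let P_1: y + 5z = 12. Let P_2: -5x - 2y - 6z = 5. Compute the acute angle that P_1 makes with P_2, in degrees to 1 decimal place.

cos θ = |n₁·n₂| / (|n₁||n₂|) = |-32| / (√26 · √65).
θ = arccos(0.77841) ≈ 38.9°.

38.9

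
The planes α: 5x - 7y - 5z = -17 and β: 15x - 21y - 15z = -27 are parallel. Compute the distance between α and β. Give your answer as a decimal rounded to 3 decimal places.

Rescale β by 1/3: 5x - 7y - 5z = -9. Then distance = |-17 − (-9)| / √99 ≈ 0.804.

0.804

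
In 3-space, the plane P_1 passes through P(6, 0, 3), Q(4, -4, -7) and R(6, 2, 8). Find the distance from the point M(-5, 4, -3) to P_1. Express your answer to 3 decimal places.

5.942

PQ = (-2, -4, -10), PR = (0, 2, 5); a normal to P_1 is PQ × PR = (0, 10, -4).
Using P: P_1 has equation 10y - 4z = -12.
n·M − d = (0)·(-5) + (10)·(4) + (-4)·(-3) − (-12) = 64; |n| = √116.
Distance = |64| / √116 = 64/√116 ≈ 5.942.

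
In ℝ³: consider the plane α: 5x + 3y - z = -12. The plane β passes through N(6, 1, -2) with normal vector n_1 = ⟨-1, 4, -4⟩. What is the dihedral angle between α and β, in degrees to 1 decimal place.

71.1

β: n_1·r = n_1·N gives -x + 4y - 4z = 6.
cos θ = |n₁·n₂| / (|n₁||n₂|) = |11| / (√35 · √33).
θ = arccos(0.32367) ≈ 71.1°.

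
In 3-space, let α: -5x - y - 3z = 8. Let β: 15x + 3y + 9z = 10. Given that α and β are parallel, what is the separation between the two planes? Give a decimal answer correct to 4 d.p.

1.9157

Rescale β by 1/(-3): -5x - y - 3z = -10/3. Then distance = |8 − (-10/3)| / √35 ≈ 1.9157.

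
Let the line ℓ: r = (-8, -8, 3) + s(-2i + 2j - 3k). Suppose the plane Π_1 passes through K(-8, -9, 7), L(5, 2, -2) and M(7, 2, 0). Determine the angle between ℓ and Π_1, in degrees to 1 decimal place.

KL = (13, 11, -9), KM = (15, 11, -7); a normal to Π_1 is KL × KM = (22, -44, -22).
Using K: Π_1 has equation 22x - 44y - 22z = 66.
sin θ = |n·v| / (|n||v|) = |-66| / (√2904 · √17) = 0.29704.
θ ≈ 17.3°.

17.3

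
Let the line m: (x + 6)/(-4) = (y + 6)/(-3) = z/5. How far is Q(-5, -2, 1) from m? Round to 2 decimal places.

m has direction (-4, -3, 5) through (-6, -6, 0).
Taking (-6, -6, 0) on m with direction v = (-4, -3, 5): w = Q − (-6, -6, 0) = (1, 4, 1), and w × v = (23, -9, 13).
Distance = |w × v| / |v| = √779 / √50 ≈ 3.95.

3.95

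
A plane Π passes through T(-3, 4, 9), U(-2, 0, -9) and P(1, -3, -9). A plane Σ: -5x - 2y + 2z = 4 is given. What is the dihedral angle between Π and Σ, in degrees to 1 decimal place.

TU = (1, -4, -18), TP = (4, -7, -18); a normal to Π is TU × TP = (-54, -54, 9).
Using T: Π has equation -54x - 54y + 9z = 27.
cos θ = |n₁·n₂| / (|n₁||n₂|) = |396| / (√5913 · √33).
θ = arccos(0.89647) ≈ 26.3°.

26.3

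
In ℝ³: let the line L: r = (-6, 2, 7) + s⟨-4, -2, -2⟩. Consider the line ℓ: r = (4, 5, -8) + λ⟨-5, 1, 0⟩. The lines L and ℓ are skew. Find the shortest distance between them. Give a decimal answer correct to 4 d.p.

Common perpendicular direction n = (-4, -2, -2) × (-5, 1, 0) = (2, 10, -14).
With w = (4, 5, -8) − (-6, 2, 7) = (10, 3, -15), w · n = 260.
Distance = |w · n| / |n| = |260| / √300 ≈ 15.0111.

15.0111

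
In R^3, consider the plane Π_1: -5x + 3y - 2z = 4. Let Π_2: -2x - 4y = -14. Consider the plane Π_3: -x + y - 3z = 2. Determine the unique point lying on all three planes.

Solving the 3×3 linear system -5x + 3y - 2z = 4, -2x - 4y = -14, -x + y - 3z = 2 (e.g. by elimination or Cramer's rule, determinant = -66) gives (1, 3, 0).

(1, 3, 0)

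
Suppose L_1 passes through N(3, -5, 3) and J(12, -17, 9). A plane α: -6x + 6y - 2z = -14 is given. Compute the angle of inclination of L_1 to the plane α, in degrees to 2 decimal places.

A direction vector for L_1 is J − N = (9, -12, 6).
sin θ = |n·v| / (|n||v|) = |-138| / (√76 · √261) = 0.97983.
θ ≈ 78.47°.

78.47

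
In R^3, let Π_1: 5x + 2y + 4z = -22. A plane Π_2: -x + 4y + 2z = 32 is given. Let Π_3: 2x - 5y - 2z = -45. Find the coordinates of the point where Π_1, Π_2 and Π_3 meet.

(-8, 5, 2)

Solving the 3×3 linear system 5x + 2y + 4z = -22, -x + 4y + 2z = 32, 2x - 5y - 2z = -45 (e.g. by elimination or Cramer's rule, determinant = 2) gives (-8, 5, 2).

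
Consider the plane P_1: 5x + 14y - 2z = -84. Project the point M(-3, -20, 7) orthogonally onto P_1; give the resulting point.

Foot = M − λn with λ = (n·M − d)/|n|² = (-309 − (-84))/225 = -1.
Foot = (-3, -20, 7) − (-1)·(5, 14, -2) = (2, -6, 5).

(2, -6, 5)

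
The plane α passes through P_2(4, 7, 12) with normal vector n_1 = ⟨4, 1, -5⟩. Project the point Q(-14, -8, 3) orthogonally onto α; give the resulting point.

(-10, -7, -2)

α: n_1·r = n_1·P_2 gives 4x + y - 5z = -37.
Foot = Q − λn with λ = (n·Q − d)/|n|² = (-79 − (-37))/42 = -1.
Foot = (-14, -8, 3) − (-1)·(4, 1, -5) = (-10, -7, -2).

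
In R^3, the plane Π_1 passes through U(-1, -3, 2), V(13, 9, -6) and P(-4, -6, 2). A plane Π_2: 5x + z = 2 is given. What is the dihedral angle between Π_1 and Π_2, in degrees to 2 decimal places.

44.20

UV = (14, 12, -8), UP = (-3, -3, 0); a normal to Π_1 is UV × UP = (-24, 24, -6).
Using U: Π_1 has equation -24x + 24y - 6z = -60.
cos θ = |n₁·n₂| / (|n₁||n₂|) = |-126| / (√1188 · √26).
θ = arccos(0.71693) ≈ 44.20°.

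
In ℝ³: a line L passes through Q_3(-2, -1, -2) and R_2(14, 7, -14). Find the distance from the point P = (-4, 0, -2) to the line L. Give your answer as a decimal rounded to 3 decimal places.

1.939

A direction vector for L is R_2 − Q_3 = (16, 8, -12).
Taking (-2, -1, -2) on L with direction v = (16, 8, -12): w = P − (-2, -1, -2) = (-2, 1, 0), and w × v = (-12, -24, -32).
Distance = |w × v| / |v| = √1744 / √464 ≈ 1.939.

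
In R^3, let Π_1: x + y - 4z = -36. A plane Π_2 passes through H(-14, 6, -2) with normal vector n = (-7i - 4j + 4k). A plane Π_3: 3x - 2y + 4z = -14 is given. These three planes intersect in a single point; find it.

(-10, 10, 9)

Π_2: n·r = n·H gives -7x - 4y + 4z = 66.
Solving the 3×3 linear system x + y - 4z = -36, -7x - 4y + 4z = 66, 3x - 2y + 4z = -14 (e.g. by elimination or Cramer's rule, determinant = -72) gives (-10, 10, 9).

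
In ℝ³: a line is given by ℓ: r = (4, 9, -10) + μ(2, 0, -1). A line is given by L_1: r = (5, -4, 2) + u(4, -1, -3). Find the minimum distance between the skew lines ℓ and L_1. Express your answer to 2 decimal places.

Common perpendicular direction n = (2, 0, -1) × (4, -1, -3) = (-1, 2, -2).
With w = (5, -4, 2) − (4, 9, -10) = (1, -13, 12), w · n = -51.
Distance = |w · n| / |n| = |-51| / √9 ≈ 17.00.

17.00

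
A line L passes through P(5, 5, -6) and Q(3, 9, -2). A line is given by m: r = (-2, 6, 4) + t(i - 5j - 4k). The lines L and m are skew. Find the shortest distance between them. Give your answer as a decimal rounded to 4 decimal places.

A direction vector for L is Q − P = (-2, 4, 4).
Common perpendicular direction n = (-2, 4, 4) × (1, -5, -4) = (4, -4, 6).
With w = (-2, 6, 4) − (5, 5, -6) = (-7, 1, 10), w · n = 28.
Distance = |w · n| / |n| = |28| / √68 ≈ 3.3955.

3.3955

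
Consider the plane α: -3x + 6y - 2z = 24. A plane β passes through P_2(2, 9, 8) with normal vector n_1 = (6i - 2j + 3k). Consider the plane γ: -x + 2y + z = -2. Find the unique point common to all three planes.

(8, 6, -6)

β: n_1·r = n_1·P_2 gives 6x - 2y + 3z = 18.
Solving the 3×3 linear system -3x + 6y - 2z = 24, 6x - 2y + 3z = 18, -x + 2y + z = -2 (e.g. by elimination or Cramer's rule, determinant = -50) gives (8, 6, -6).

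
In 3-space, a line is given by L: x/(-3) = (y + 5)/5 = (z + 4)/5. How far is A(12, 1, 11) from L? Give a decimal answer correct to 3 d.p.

L has direction (-3, 5, 5) through (0, -5, -4).
Taking (0, -5, -4) on L with direction v = (-3, 5, 5): w = A − (0, -5, -4) = (12, 6, 15), and w × v = (-45, -105, 78).
Distance = |w × v| / |v| = √19134 / √59 ≈ 18.008.

18.008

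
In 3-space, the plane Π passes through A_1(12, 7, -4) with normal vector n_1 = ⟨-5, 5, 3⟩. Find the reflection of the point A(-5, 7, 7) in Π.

Π: n_1·r = n_1·A_1 gives -5x + 5y + 3z = -37.
λ = (n·A − d)/|n|² = (81 − (-37))/59 = 2.
Reflection = A − 2λn = (-5, 7, 7) − 4·(-5, 5, 3) = (15, -13, -5).

(15, -13, -5)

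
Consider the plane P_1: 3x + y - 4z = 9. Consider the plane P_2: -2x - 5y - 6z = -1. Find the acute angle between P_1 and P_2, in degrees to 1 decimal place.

cos θ = |n₁·n₂| / (|n₁||n₂|) = |13| / (√26 · √65).
θ = arccos(0.31623) ≈ 71.6°.

71.6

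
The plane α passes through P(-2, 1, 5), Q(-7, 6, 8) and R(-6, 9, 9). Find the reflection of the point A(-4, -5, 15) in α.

PQ = (-5, 5, 3), PR = (-4, 8, 4); a normal to α is PQ × PR = (-4, 8, -20).
Using P: α has equation -4x + 8y - 20z = -84.
λ = (n·A − d)/|n|² = (-324 − (-84))/480 = -1/2.
Reflection = A − 2λn = (-4, -5, 15) − (-1)·(-4, 8, -20) = (-8, 3, -5).

(-8, 3, -5)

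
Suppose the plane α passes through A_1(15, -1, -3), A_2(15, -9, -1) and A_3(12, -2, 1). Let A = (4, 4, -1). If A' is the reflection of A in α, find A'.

(14, 6, 7)

A_1A_2 = (0, -8, 2), A_1A_3 = (-3, -1, 4); a normal to α is A_1A_2 × A_1A_3 = (-30, -6, -24).
Using A_1: α has equation -30x - 6y - 24z = -372.
λ = (n·A − d)/|n|² = (-120 − (-372))/1512 = 1/6.
Reflection = A − 2λn = (4, 4, -1) − (1/3)·(-30, -6, -24) = (14, 6, 7).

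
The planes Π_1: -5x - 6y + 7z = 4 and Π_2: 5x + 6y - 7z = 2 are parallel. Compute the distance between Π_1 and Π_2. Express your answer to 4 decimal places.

0.5721

Rescale Π_2 by 1/(-1): -5x - 6y + 7z = -2. Then distance = |4 − (-2)| / √110 ≈ 0.5721.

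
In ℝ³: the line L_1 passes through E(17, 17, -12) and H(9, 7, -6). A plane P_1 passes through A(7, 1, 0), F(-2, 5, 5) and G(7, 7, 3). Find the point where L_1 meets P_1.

A direction vector for L_1 is H − E = (-8, -10, 6).
AF = (-9, 4, 5), AG = (0, 6, 3); a normal to P_1 is AF × AG = (-18, 27, -54).
Using A: P_1 has equation -18x + 27y - 54z = -99.
Substitute r = (17, 17, -12) + t(-8, -10, 6) into the plane: 801 + (-450)t = -99, so t = 2.
Intersection: (17, 17, -12) + 2·(-8, -10, 6) = (1, -3, 0).

(1, -3, 0)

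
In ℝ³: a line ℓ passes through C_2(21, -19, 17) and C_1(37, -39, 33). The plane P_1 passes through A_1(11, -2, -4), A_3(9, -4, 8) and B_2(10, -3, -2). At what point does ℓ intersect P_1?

A direction vector for ℓ is C_1 − C_2 = (16, -20, 16).
A_1A_3 = (-2, -2, 12), A_1B_2 = (-1, -1, 2); a normal to P_1 is A_1A_3 × A_1B_2 = (8, -8, 0).
Using A_1: P_1 has equation 8x - 8y = 104.
Substitute r = (21, -19, 17) + t(16, -20, 16) into the plane: 320 + 288t = 104, so t = -3/4.
Intersection: (21, -19, 17) + (-3/4)·(16, -20, 16) = (9, -4, 5).

(9, -4, 5)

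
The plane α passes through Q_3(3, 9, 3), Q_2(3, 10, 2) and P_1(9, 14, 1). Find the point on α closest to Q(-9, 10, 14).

(-5, 2, 6)

Q_3Q_2 = (0, 1, -1), Q_3P_1 = (6, 5, -2); a normal to α is Q_3Q_2 × Q_3P_1 = (3, -6, -6).
Using Q_3: α has equation 3x - 6y - 6z = -63.
Foot = Q − λn with λ = (n·Q − d)/|n|² = (-171 − (-63))/81 = -4/3.
Foot = (-9, 10, 14) − (-4/3)·(3, -6, -6) = (-5, 2, 6).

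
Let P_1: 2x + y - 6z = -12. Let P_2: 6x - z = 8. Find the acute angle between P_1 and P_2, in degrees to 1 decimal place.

62.5

cos θ = |n₁·n₂| / (|n₁||n₂|) = |18| / (√41 · √37).
θ = arccos(0.46215) ≈ 62.5°.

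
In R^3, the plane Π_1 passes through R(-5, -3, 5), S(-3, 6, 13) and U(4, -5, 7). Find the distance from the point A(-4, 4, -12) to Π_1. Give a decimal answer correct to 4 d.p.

RS = (2, 9, 8), RU = (9, -2, 2); a normal to Π_1 is RS × RU = (34, 68, -85).
Using R: Π_1 has equation 34x + 68y - 85z = -799.
n·A − d = (34)·(-4) + (68)·(4) + (-85)·(-12) − (-799) = 1955; |n| = √13005.
Distance = |1955| / √13005 = 1955/√13005 ≈ 17.1432.

17.1432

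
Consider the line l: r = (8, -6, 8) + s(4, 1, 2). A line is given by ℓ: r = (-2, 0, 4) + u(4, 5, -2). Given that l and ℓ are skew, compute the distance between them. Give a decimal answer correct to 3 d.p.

5.935

Common perpendicular direction n = (4, 1, 2) × (4, 5, -2) = (-12, 16, 16).
With w = (-2, 0, 4) − (8, -6, 8) = (-10, 6, -4), w · n = 152.
Distance = |w · n| / |n| = |152| / √656 ≈ 5.935.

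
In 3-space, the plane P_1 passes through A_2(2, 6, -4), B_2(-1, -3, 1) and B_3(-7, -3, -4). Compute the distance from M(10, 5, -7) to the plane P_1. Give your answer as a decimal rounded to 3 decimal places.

A_2B_2 = (-3, -9, 5), A_2B_3 = (-9, -9, 0); a normal to P_1 is A_2B_2 × A_2B_3 = (45, -45, -54).
Using A_2: P_1 has equation 45x - 45y - 54z = 36.
n·M − d = (45)·(10) + (-45)·(5) + (-54)·(-7) − 36 = 567; |n| = √6966.
Distance = |567| / √6966 = 567/√6966 ≈ 6.793.

6.793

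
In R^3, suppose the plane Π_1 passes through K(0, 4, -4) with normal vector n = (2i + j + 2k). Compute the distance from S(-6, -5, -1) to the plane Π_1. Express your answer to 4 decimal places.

5.0000

Π_1: n·r = n·K gives 2x + y + 2z = -4.
n·S − d = (2)·(-6) + (1)·(-5) + (2)·(-1) − (-4) = -15; |n| = √9.
Distance = |-15| / √9 = 15/√9 ≈ 5.0000.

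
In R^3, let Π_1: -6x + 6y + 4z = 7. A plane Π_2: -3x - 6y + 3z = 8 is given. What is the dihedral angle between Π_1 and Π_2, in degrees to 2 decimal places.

85.01

cos θ = |n₁·n₂| / (|n₁||n₂|) = |-6| / (√88 · √54).
θ = arccos(0.08704) ≈ 85.01°.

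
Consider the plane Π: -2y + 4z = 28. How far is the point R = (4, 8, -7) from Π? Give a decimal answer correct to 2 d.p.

16.10

n·R − d = (0)·(4) + (-2)·(8) + (4)·(-7) − 28 = -72; |n| = √20.
Distance = |-72| / √20 = 72/√20 ≈ 16.10.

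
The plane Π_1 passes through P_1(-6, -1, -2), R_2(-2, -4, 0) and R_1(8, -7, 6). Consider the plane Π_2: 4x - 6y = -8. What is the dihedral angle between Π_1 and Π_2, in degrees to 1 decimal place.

81.3

P_1R_2 = (4, -3, 2), P_1R_1 = (14, -6, 8); a normal to Π_1 is P_1R_2 × P_1R_1 = (-12, -4, 18).
Using P_1: Π_1 has equation -12x - 4y + 18z = 40.
cos θ = |n₁·n₂| / (|n₁||n₂|) = |-24| / (√484 · √52).
θ = arccos(0.15128) ≈ 81.3°.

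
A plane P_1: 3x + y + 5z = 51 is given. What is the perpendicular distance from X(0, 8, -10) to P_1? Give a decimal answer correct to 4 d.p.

15.7199

n·X − d = (3)·(0) + (1)·(8) + (5)·(-10) − 51 = -93; |n| = √35.
Distance = |-93| / √35 = 93/√35 ≈ 15.7199.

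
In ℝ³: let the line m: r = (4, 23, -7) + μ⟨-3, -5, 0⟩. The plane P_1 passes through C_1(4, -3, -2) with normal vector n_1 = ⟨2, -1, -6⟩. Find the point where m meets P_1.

(-8, 3, -7)

P_1: n_1·r = n_1·C_1 gives 2x - y - 6z = 23.
Substitute r = (4, 23, -7) + t(-3, -5, 0) into the plane: 27 + (-1)t = 23, so t = 4.
Intersection: (4, 23, -7) + 4·(-3, -5, 0) = (-8, 3, -7).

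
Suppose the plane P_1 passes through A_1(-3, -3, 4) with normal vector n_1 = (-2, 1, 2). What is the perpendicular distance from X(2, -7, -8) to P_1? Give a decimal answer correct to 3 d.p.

12.667

P_1: n_1·r = n_1·A_1 gives -2x + y + 2z = 11.
n·X − d = (-2)·(2) + (1)·(-7) + (2)·(-8) − 11 = -38; |n| = √9.
Distance = |-38| / √9 = 38/√9 ≈ 12.667.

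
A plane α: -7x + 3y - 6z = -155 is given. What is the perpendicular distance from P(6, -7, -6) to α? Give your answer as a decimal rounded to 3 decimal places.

13.202

n·P − d = (-7)·(6) + (3)·(-7) + (-6)·(-6) − (-155) = 128; |n| = √94.
Distance = |128| / √94 = 128/√94 ≈ 13.202.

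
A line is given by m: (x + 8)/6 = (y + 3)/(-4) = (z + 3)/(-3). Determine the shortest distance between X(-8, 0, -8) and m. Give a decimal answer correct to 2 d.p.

5.82

m has direction (6, -4, -3) through (-8, -3, -3).
Taking (-8, -3, -3) on m with direction v = (6, -4, -3): w = X − (-8, -3, -3) = (0, 3, -5), and w × v = (-29, -30, -18).
Distance = |w × v| / |v| = √2065 / √61 ≈ 5.82.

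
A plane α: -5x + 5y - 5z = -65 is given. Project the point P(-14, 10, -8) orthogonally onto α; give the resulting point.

Foot = P − λn with λ = (n·P − d)/|n|² = (160 − (-65))/75 = 3.
Foot = (-14, 10, -8) − 3·(-5, 5, -5) = (1, -5, 7).

(1, -5, 7)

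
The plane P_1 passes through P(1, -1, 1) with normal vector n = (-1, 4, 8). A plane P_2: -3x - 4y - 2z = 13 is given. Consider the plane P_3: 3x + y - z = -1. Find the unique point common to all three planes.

(5, -10, 6)

P_1: n·r = n·P gives -x + 4y + 8z = 3.
Solving the 3×3 linear system -x + 4y + 8z = 3, -3x - 4y - 2z = 13, 3x + y - z = -1 (e.g. by elimination or Cramer's rule, determinant = 30) gives (5, -10, 6).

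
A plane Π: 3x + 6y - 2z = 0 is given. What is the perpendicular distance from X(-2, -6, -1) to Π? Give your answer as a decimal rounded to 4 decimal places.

n·X − d = (3)·(-2) + (6)·(-6) + (-2)·(-1) − 0 = -40; |n| = √49.
Distance = |-40| / √49 = 40/√49 ≈ 5.7143.

5.7143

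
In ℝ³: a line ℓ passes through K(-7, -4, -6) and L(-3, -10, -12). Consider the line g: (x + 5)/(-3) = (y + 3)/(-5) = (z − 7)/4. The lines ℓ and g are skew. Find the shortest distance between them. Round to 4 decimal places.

9.0826

A direction vector for ℓ is L − K = (4, -6, -6).
g has direction (-3, -5, 4) through (-5, -3, 7).
Common perpendicular direction n = (4, -6, -6) × (-3, -5, 4) = (-54, 2, -38).
With w = (-5, -3, 7) − (-7, -4, -6) = (2, 1, 13), w · n = -600.
Distance = |w · n| / |n| = |-600| / √4364 ≈ 9.0826.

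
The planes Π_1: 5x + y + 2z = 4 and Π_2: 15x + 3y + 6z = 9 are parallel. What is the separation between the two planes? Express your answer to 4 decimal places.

Rescale Π_2 by 1/3: 5x + y + 2z = 3. Then distance = |4 − 3| / √30 ≈ 0.1826.

0.1826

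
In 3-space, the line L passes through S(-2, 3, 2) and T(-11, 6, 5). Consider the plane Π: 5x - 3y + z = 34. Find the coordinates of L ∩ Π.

(7, 0, -1)

A direction vector for L is T − S = (-9, 3, 3).
Substitute r = (-2, 3, 2) + t(-9, 3, 3) into the plane: -17 + (-51)t = 34, so t = -1.
Intersection: (-2, 3, 2) + (-1)·(-9, 3, 3) = (7, 0, -1).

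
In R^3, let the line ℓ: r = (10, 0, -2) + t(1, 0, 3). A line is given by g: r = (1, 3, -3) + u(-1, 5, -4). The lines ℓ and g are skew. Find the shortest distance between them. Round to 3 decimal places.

Common perpendicular direction n = (1, 0, 3) × (-1, 5, -4) = (-15, 1, 5).
With w = (1, 3, -3) − (10, 0, -2) = (-9, 3, -1), w · n = 133.
Distance = |w · n| / |n| = |133| / √251 ≈ 8.395.

8.395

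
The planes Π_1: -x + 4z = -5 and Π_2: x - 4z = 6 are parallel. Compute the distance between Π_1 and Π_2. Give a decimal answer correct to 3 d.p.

Rescale Π_2 by 1/(-1): -x + 4z = -6. Then distance = |-5 − (-6)| / √17 ≈ 0.243.

0.243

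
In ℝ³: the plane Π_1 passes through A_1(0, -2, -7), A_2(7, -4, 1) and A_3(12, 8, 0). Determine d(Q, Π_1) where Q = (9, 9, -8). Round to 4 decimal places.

3.0000

A_1A_2 = (7, -2, 8), A_1A_3 = (12, 10, 7); a normal to Π_1 is A_1A_2 × A_1A_3 = (-94, 47, 94).
Using A_1: Π_1 has equation -94x + 47y + 94z = -752.
n·Q − d = (-94)·(9) + (47)·(9) + (94)·(-8) − (-752) = -423; |n| = √19881.
Distance = |-423| / √19881 = 423/√19881 ≈ 3.0000.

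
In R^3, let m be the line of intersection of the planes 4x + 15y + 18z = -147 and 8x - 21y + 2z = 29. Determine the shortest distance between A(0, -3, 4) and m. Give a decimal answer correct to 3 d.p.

9.399

Direction of m: (4, 15, 18) × (8, -21, 2) = (408, 136, -204).
A point on m: solving the two plane equations with x = -3 gives (-3, -3, -5).
Taking (-3, -3, -5) on m with direction v = (408, 136, -204): w = A − (-3, -3, -5) = (3, 0, 9), and w × v = (-1224, 4284, 408).
Distance = |w × v| / |v| = √20017296 / √226576 ≈ 9.399.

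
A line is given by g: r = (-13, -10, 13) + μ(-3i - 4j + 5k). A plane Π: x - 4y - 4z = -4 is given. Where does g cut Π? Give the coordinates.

Substitute r = (-13, -10, 13) + t(-3, -4, 5) into the plane: -25 + (-7)t = -4, so t = -3.
Intersection: (-13, -10, 13) + (-3)·(-3, -4, 5) = (-4, 2, -2).

(-4, 2, -2)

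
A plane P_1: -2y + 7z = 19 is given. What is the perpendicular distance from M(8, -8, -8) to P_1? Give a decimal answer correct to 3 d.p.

8.104

n·M − d = (0)·(8) + (-2)·(-8) + (7)·(-8) − 19 = -59; |n| = √53.
Distance = |-59| / √53 = 59/√53 ≈ 8.104.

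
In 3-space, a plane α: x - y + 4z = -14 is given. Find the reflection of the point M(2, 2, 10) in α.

λ = (n·M − d)/|n|² = (40 − (-14))/18 = 3.
Reflection = M − 2λn = (2, 2, 10) − 6·(1, -1, 4) = (-4, 8, -14).

(-4, 8, -14)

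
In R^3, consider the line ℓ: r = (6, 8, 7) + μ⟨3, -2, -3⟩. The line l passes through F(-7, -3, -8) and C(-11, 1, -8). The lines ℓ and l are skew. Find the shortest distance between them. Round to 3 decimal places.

19.959

A direction vector for l is C − F = (-4, 4, 0).
Common perpendicular direction n = (3, -2, -3) × (-4, 4, 0) = (12, 12, 4).
With w = (-7, -3, -8) − (6, 8, 7) = (-13, -11, -15), w · n = -348.
Distance = |w · n| / |n| = |-348| / √304 ≈ 19.959.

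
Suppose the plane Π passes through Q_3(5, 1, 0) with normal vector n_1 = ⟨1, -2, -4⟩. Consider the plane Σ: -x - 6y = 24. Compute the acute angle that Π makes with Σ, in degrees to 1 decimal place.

Π: n_1·r = n_1·Q_3 gives x - 2y - 4z = 3.
cos θ = |n₁·n₂| / (|n₁||n₂|) = |11| / (√21 · √37).
θ = arccos(0.39462) ≈ 66.8°.

66.8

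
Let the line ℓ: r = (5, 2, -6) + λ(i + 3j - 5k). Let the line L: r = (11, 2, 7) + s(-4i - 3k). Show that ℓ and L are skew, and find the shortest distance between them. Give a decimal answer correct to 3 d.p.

3.715

Common perpendicular direction n = (1, 3, -5) × (-4, 0, -3) = (-9, 23, 12).
With w = (11, 2, 7) − (5, 2, -6) = (6, 0, 13), w · n = 102.
Since n ≠ 0 the lines are not parallel, and w · n = 102 ≠ 0 so they do not intersect; hence they are skew.
Distance = |w · n| / |n| = |102| / √754 ≈ 3.715.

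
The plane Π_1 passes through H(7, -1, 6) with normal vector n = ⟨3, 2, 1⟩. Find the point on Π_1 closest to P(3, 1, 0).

Π_1: n·r = n·H gives 3x + 2y + z = 25.
Foot = P − λn with λ = (n·P − d)/|n|² = (11 − 25)/14 = -1.
Foot = (3, 1, 0) − (-1)·(3, 2, 1) = (6, 3, 1).

(6, 3, 1)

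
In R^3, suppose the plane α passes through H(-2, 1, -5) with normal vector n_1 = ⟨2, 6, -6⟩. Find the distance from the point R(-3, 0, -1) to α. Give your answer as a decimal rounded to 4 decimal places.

α: n_1·r = n_1·H gives 2x + 6y - 6z = 32.
n·R − d = (2)·(-3) + (6)·(0) + (-6)·(-1) − 32 = -32; |n| = √76.
Distance = |-32| / √76 = 32/√76 ≈ 3.6707.

3.6707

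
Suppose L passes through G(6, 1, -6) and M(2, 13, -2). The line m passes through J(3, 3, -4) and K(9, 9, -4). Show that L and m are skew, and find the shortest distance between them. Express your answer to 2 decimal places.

0.71

A direction vector for L is M − G = (-4, 12, 4).
A direction vector for m is K − J = (6, 6, 0).
Common perpendicular direction n = (-4, 12, 4) × (6, 6, 0) = (-24, 24, -96).
With w = (3, 3, -4) − (6, 1, -6) = (-3, 2, 2), w · n = -72.
Since n ≠ 0 the lines are not parallel, and w · n = -72 ≠ 0 so they do not intersect; hence they are skew.
Distance = |w · n| / |n| = |-72| / √10368 ≈ 0.71.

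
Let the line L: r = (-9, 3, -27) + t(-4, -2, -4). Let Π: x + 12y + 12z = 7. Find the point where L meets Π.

(7, 11, -11)

Substitute r = (-9, 3, -27) + t(-4, -2, -4) into the plane: -297 + (-76)t = 7, so t = -4.
Intersection: (-9, 3, -27) + (-4)·(-4, -2, -4) = (7, 11, -11).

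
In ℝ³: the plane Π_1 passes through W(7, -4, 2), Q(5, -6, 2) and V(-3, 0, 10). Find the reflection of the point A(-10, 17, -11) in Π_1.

WQ = (-2, -2, 0), WV = (-10, 4, 8); a normal to Π_1 is WQ × WV = (-16, 16, -28).
Using W: Π_1 has equation -16x + 16y - 28z = -232.
λ = (n·A − d)/|n|² = (740 − (-232))/1296 = 3/4.
Reflection = A − 2λn = (-10, 17, -11) − (3/2)·(-16, 16, -28) = (14, -7, 31).

(14, -7, 31)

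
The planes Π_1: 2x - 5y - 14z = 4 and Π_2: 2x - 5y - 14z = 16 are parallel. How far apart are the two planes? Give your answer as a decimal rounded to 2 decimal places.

Same normal n = (2, -5, -14) with |n| = √225; distance = |4 − 16| / |n| = 12/√225 ≈ 0.80.

0.80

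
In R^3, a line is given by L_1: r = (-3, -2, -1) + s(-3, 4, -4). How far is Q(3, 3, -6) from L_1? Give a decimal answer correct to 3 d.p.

8.614

Taking (-3, -2, -1) on L_1 with direction v = (-3, 4, -4): w = Q − (-3, -2, -1) = (6, 5, -5), and w × v = (0, 39, 39).
Distance = |w × v| / |v| = √3042 / √41 ≈ 8.614.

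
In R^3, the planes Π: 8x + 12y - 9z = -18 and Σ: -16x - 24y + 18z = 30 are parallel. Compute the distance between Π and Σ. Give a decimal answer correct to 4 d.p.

0.1765

Rescale Σ by 1/(-2): 8x + 12y - 9z = -15. Then distance = |-18 − (-15)| / √289 ≈ 0.1765.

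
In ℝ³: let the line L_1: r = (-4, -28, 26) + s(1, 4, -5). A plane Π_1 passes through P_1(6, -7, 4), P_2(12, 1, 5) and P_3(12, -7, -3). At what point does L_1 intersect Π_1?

(0, -12, 6)

P_1P_2 = (6, 8, 1), P_1P_3 = (6, 0, -7); a normal to Π_1 is P_1P_2 × P_1P_3 = (-56, 48, -48).
Using P_1: Π_1 has equation -56x + 48y - 48z = -864.
Substitute r = (-4, -28, 26) + t(1, 4, -5) into the plane: -2368 + 376t = -864, so t = 4.
Intersection: (-4, -28, 26) + 4·(1, 4, -5) = (0, -12, 6).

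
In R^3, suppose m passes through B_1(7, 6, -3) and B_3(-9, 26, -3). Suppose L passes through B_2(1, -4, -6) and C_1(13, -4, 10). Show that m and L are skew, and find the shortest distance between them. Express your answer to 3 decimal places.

A direction vector for m is B_3 − B_1 = (-16, 20, 0).
A direction vector for L is C_1 − B_2 = (12, 0, 16).
Common perpendicular direction n = (-16, 20, 0) × (12, 0, 16) = (320, 256, -240).
With w = (1, -4, -6) − (7, 6, -3) = (-6, -10, -3), w · n = -3760.
Since n ≠ 0 the lines are not parallel, and w · n = -3760 ≠ 0 so they do not intersect; hence they are skew.
Distance = |w · n| / |n| = |-3760| / √225536 ≈ 7.917.

7.917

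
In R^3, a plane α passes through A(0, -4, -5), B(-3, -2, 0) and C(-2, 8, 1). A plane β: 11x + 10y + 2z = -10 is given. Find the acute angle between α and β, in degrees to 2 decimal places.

AB = (-3, 2, 5), AC = (-2, 12, 6); a normal to α is AB × AC = (-48, 8, -32).
Using A: α has equation -48x + 8y - 32z = 128.
cos θ = |n₁·n₂| / (|n₁||n₂|) = |-512| / (√3392 · √225).
θ = arccos(0.58607) ≈ 54.12°.

54.12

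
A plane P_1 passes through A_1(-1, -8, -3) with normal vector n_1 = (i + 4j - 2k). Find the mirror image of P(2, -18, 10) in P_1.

P_1: n_1·r = n_1·A_1 gives x + 4y - 2z = -27.
λ = (n·P − d)/|n|² = (-90 − (-27))/21 = -3.
Reflection = P − 2λn = (2, -18, 10) − (-6)·(1, 4, -2) = (8, 6, -2).

(8, 6, -2)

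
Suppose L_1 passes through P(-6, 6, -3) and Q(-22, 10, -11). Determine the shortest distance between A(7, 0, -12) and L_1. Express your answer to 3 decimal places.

14.485

A direction vector for L_1 is Q − P = (-16, 4, -8).
Taking (-6, 6, -3) on L_1 with direction v = (-16, 4, -8): w = A − (-6, 6, -3) = (13, -6, -9), and w × v = (84, 248, -44).
Distance = |w × v| / |v| = √70496 / √336 ≈ 14.485.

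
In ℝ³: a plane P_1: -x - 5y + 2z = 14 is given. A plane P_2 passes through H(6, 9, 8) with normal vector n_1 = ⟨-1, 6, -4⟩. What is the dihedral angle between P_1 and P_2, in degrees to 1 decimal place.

21.9

P_2: n_1·r = n_1·H gives -x + 6y - 4z = 16.
cos θ = |n₁·n₂| / (|n₁||n₂|) = |-37| / (√30 · √53).
θ = arccos(0.92790) ≈ 21.9°.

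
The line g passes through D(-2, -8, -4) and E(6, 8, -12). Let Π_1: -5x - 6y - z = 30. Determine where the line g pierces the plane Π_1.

(0, -4, -6)

A direction vector for g is E − D = (8, 16, -8).
Substitute r = (-2, -8, -4) + t(8, 16, -8) into the plane: 62 + (-128)t = 30, so t = 1/4.
Intersection: (-2, -8, -4) + (1/4)·(8, 16, -8) = (0, -4, -6).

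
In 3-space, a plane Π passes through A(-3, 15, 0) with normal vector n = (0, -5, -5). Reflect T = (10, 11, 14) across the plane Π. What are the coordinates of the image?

(10, 1, 4)

Π: n·r = n·A gives -5y - 5z = -75.
λ = (n·T − d)/|n|² = (-125 − (-75))/50 = -1.
Reflection = T − 2λn = (10, 11, 14) − (-2)·(0, -5, -5) = (10, 1, 4).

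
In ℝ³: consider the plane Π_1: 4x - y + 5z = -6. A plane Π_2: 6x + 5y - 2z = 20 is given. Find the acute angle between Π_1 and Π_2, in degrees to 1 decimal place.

cos θ = |n₁·n₂| / (|n₁||n₂|) = |9| / (√42 · √65).
θ = arccos(0.17225) ≈ 80.1°.

80.1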